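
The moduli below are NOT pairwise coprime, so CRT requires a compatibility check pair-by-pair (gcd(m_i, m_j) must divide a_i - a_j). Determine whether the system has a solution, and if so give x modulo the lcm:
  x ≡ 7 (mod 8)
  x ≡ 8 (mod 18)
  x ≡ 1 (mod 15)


Moduli 8, 18, 15 are not pairwise coprime, so CRT works modulo lcm(m_i) when all pairwise compatibility conditions hold.
Pairwise compatibility: gcd(m_i, m_j) must divide a_i - a_j for every pair.
Merge one congruence at a time:
  Start: x ≡ 7 (mod 8).
  Combine with x ≡ 8 (mod 18): gcd(8, 18) = 2, and 8 - 7 = 1 is NOT divisible by 2.
    ⇒ system is inconsistent (no integer solution).

No solution (the system is inconsistent).


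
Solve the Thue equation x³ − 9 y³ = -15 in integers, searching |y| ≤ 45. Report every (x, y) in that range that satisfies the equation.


The equation is x³ - 9y³ = -15. For fixed y, x³ = 9·y³ − 15, so a solution requires the RHS to be a perfect cube.
Strategy: iterate y from -45 to 45, compute RHS = 9·y³ − 15, and check whether it is a (positive or negative) perfect cube.
Check small values of y:
  y = 0: RHS = -15 is not a perfect cube.
  y = 1: RHS = -6 is not a perfect cube.
  y = -1: RHS = -24 is not a perfect cube.
  y = 2: RHS = 57 is not a perfect cube.
  y = -2: RHS = -87 is not a perfect cube.
  y = 3: RHS = 228 is not a perfect cube.
  y = -3: RHS = -258 is not a perfect cube.
Continuing the search up to |y| = 45 finds no solutions either.
No (x, y) in the scanned range satisfies the equation.

No integer solutions with |y| ≤ 45.


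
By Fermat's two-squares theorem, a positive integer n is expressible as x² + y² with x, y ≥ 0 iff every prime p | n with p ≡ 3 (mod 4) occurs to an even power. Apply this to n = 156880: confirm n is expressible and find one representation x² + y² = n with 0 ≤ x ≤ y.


Step 1: Factor n = 156880 = 2^4 · 5 · 37 · 53.
Step 2: Check the mod-4 condition on each prime factor: 2 = 2 (special); 5 ≡ 1 (mod 4), exponent 1; 37 ≡ 1 (mod 4), exponent 1; 53 ≡ 1 (mod 4), exponent 1.
All primes ≡ 3 (mod 4) appear to even exponent (or don't appear), so by the two-squares theorem n IS expressible as a sum of two squares.
Step 3: Build a representation. Group n = k² · m with k = 4 and m = 5 · 37 · 53 = 9805 (a product of primes ≡ 1 (mod 4)); a representation of m scales to one of n via (k·x)² + (k·y)² = k²(x² + y²). Each prime p ≡ 1 (mod 4) is itself a sum of two squares; find a² by testing p − a² for a perfect square:
  5: 5 − 1² = 4 = 2² ⇒ 5 = 1² + 2².
  37: 37 − 1² = 36 = 6² ⇒ 37 = 1² + 6².
  53: 53 − 1² = 52, 53 − 2² = 49 = 7² ⇒ 53 = 2² + 7².
  Combine using the Brahmagupta–Fibonacci identity (a² + b²)(c² + d²) = (ac − bd)² + (ad + bc)² = (ac + bd)² + (ad − bc)²:
  5 · 37 = 185: from (1² + 2²)(1² + 6²), take (1·1 − 2·6, 1·6 + 2·1) = (1 − 12, 6 + 2) = (-11, 8); dropping signs (only squares matter) gives (11, 8); check 11² + 8² = 121 + 64 = 185 ✓.
  185 · 53 = 9805: from (11² + 8²)(2² + 7²), take (11·2 − 8·7, 11·7 + 8·2) = (22 − 56, 77 + 16) = (-34, 93); dropping signs (only squares matter) gives (34, 93); check 34² + 93² = 1156 + 8649 = 9805 ✓.
  Scale by k = 4: (4·34, 4·93) = (136, 372).
Step 4: Order so x ≤ y and verify: 136² + 372² = 18496 + 138384 = 156880 = n. ✓

n = 156880 = 136² + 372² (one valid representation with x ≤ y).


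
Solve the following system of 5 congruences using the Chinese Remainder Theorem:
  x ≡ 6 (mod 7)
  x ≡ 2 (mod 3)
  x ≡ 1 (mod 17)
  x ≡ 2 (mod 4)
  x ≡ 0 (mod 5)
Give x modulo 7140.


Product of moduli M = 7 · 3 · 17 · 4 · 5 = 7140.
Merge one congruence at a time:
  Start: x ≡ 6 (mod 7).
  Combine with x ≡ 2 (mod 3); new modulus lcm = 21.
    Write x = 6 + 7·t and substitute into x ≡ 2 (mod 3): 7·t ≡ 2 − 6 = -4 (mod 3).
    Reduce coefficients mod 3: 1·t ≡ 2 (mod 3).
    So t ≡ 2 (mod 3).
    Then x = 6 + 7·2 = 20, valid modulo lcm(7, 3) = 21: x ≡ 20 (mod 21).
  Combine with x ≡ 1 (mod 17); new modulus lcm = 357.
    Write x = 20 + 21·t and substitute into x ≡ 1 (mod 17): 21·t ≡ 1 − 20 = -19 (mod 17).
    Reduce coefficients mod 17: 4·t ≡ 15 (mod 17).
    The inverse of 4 mod 17 is 13 (since 4·13 = 52 = 3·17 + 1), so t ≡ 13·15 = 195 ≡ 8 (mod 17).
    Then x = 20 + 21·8 = 188, valid modulo lcm(21, 17) = 357: x ≡ 188 (mod 357).
  Combine with x ≡ 2 (mod 4); new modulus lcm = 1428.
    Write x = 188 + 357·t and substitute into x ≡ 2 (mod 4): 357·t ≡ 2 − 188 = -186 (mod 4).
    Reduce coefficients mod 4: 1·t ≡ 2 (mod 4).
    So t ≡ 2 (mod 4).
    Then x = 188 + 357·2 = 902, valid modulo lcm(357, 4) = 1428: x ≡ 902 (mod 1428).
  Combine with x ≡ 0 (mod 5); new modulus lcm = 7140.
    Write x = 902 + 1428·t and substitute into x ≡ 0 (mod 5): 1428·t ≡ 0 − 902 = -902 (mod 5).
    Reduce coefficients mod 5: 3·t ≡ 3 (mod 5).
    The inverse of 3 mod 5 is 2 (since 3·2 = 6 = 1·5 + 1), so t ≡ 2·3 = 6 ≡ 1 (mod 5).
    Then x = 902 + 1428·1 = 2330, valid modulo lcm(1428, 5) = 7140: x ≡ 2330 (mod 7140).
Verify against each original: 2330 mod 7 = 6, 2330 mod 3 = 2, 2330 mod 17 = 1, 2330 mod 4 = 2, 2330 mod 5 = 0.

x ≡ 2330 (mod 7140).


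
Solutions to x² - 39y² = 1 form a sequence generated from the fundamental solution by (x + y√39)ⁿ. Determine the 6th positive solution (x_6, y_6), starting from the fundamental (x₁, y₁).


Step 1: Find the fundamental solution (x₁, y₁) of x² - 39y² = 1.
  Expand √39 as a continued fraction. a₀ = ⌊√39⌋ = 6; iterate m_{k+1} = d_k·a_k − m_k, d_{k+1} = (39 − m_{k+1}²)/d_k, a_{k+1} = ⌊(a₀ + m_{k+1})/d_{k+1}⌋ (starting m₀ = 0, d₀ = 1), with convergents p_k = a_k·p_{k-1} + p_{k-2}, q_k = a_k·q_{k-1} + q_{k-2} (p₋₁ = 1, q₋₁ = 0):
  k = 0: a₀ = 6; p₀/q₀ = 6/1; p₀² − 39·q₀² = 36 − 39 = -3.
  k = 1: m = 6, d = 3, a = ⌊(6 + 6)/3⌋ = 4; p/q = (4·6 + 1)/(4·1 + 0) = 25/4; p² − 39·q² = 625 − 624 = 1.
  The first convergent with p² − 39·q² = 1 gives the fundamental solution (x₁, y₁) = (25, 4).
Step 2: Apply the recurrence (x_{n+1}, y_{n+1}) = (x₁x_n + 39y₁y_n, x₁y_n + y₁x_n) repeatedly.
  From (x_1, y_1) = (25, 4): x_2 = 25·25 + 39·4·4 = 1249; y_2 = 25·4 + 4·25 = 200.
  From (x_2, y_2) = (1249, 200): x_3 = 25·1249 + 39·4·200 = 62425; y_3 = 25·200 + 4·1249 = 9996.
  From (x_3, y_3) = (62425, 9996): x_4 = 25·62425 + 39·4·9996 = 3120001; y_4 = 25·9996 + 4·62425 = 499600.
  From (x_4, y_4) = (3120001, 499600): x_5 = 25·3120001 + 39·4·499600 = 155937625; y_5 = 25·499600 + 4·3120001 = 24970004.
  From (x_5, y_5) = (155937625, 24970004): x_6 = 25·155937625 + 39·4·24970004 = 7793761249; y_6 = 25·24970004 + 4·155937625 = 1248000600.
Step 3: Verify x_6² - 39·y_6² = 60742714406414040001 - 60742714406414040000 = 1 (should be 1). ✓

(x_1, y_1) = (25, 4); (x_6, y_6) = (7793761249, 1248000600).


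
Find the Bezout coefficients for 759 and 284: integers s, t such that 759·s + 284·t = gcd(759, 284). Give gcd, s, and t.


Euclidean algorithm on (759, 284) — divide until remainder is 0:
  759 = 2 · 284 + 191
  284 = 1 · 191 + 93
  191 = 2 · 93 + 5
  93 = 18 · 5 + 3
  5 = 1 · 3 + 2
  3 = 1 · 2 + 1
  2 = 2 · 1 + 0
gcd(759, 284) = 1.
Track Bezout coefficients alongside the remainders: start with r₀ = 759 = a·1 + b·0 (s = 1, t = 0) and r₁ = 284 = a·0 + b·1 (s = 0, t = 1); each new remainder r_{k+1} = r_{k-1} − q_k·r_k inherits s_{k+1} = s_{k-1} − q_k·s_k, t_{k+1} = t_{k-1} − q_k·t_k, so r_k = a·s_k + b·t_k at every step:
  q = 2: r = 191, s = 1 − 2·0 = 1, t = 0 − 2·1 = -2  (check: 759·1 + 284·(-2) = 191)
  q = 1: r = 93, s = 0 − 1·1 = -1, t = 1 − 1·(-2) = 3  (check: 759·(-1) + 284·3 = 93)
  q = 2: r = 5, s = 1 − 2·(-1) = 3, t = -2 − 2·3 = -8  (check: 759·3 + 284·(-8) = 5)
  q = 18: r = 3, s = -1 − 18·3 = -55, t = 3 − 18·(-8) = 147  (check: 759·(-55) + 284·147 = 3)
  q = 1: r = 2, s = 3 − 1·(-55) = 58, t = -8 − 1·147 = -155  (check: 759·58 + 284·(-155) = 2)
  q = 1: r = 1, s = -55 − 1·58 = -113, t = 147 − 1·(-155) = 302  (check: 759·(-113) + 284·302 = 1)
The row with r = 1 (the gcd) gives the Bezout coefficients s = -113, t = 302.
Result: 759 · (-113) + 284 · (302) = 1.

gcd(759, 284) = 1; s = -113, t = 302 (check: 759·(-113) + 284·302 = 1).


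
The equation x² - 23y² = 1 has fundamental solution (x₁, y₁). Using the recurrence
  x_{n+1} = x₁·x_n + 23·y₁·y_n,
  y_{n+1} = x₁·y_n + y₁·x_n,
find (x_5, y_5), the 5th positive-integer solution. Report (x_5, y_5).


Step 1: Find the fundamental solution (x₁, y₁) of x² - 23y² = 1.
  Expand √23 as a continued fraction. a₀ = ⌊√23⌋ = 4; iterate m_{k+1} = d_k·a_k − m_k, d_{k+1} = (23 − m_{k+1}²)/d_k, a_{k+1} = ⌊(a₀ + m_{k+1})/d_{k+1}⌋ (starting m₀ = 0, d₀ = 1), with convergents p_k = a_k·p_{k-1} + p_{k-2}, q_k = a_k·q_{k-1} + q_{k-2} (p₋₁ = 1, q₋₁ = 0):
  k = 0: a₀ = 4; p₀/q₀ = 4/1; p₀² − 23·q₀² = 16 − 23 = -7.
  k = 1: m = 4, d = 7, a = ⌊(4 + 4)/7⌋ = 1; p/q = (1·4 + 1)/(1·1 + 0) = 5/1; p² − 23·q² = 25 − 23 = 2.
  k = 2: m = 3, d = 2, a = ⌊(4 + 3)/2⌋ = 3; p/q = (3·5 + 4)/(3·1 + 1) = 19/4; p² − 23·q² = 361 − 368 = -7.
  k = 3: m = 3, d = 7, a = ⌊(4 + 3)/7⌋ = 1; p/q = (1·19 + 5)/(1·4 + 1) = 24/5; p² − 23·q² = 576 − 575 = 1.
  The first convergent with p² − 23·q² = 1 gives the fundamental solution (x₁, y₁) = (24, 5).
Step 2: Apply the recurrence (x_{n+1}, y_{n+1}) = (x₁x_n + 23y₁y_n, x₁y_n + y₁x_n) repeatedly.
  From (x_1, y_1) = (24, 5): x_2 = 24·24 + 23·5·5 = 1151; y_2 = 24·5 + 5·24 = 240.
  From (x_2, y_2) = (1151, 240): x_3 = 24·1151 + 23·5·240 = 55224; y_3 = 24·240 + 5·1151 = 11515.
  From (x_3, y_3) = (55224, 11515): x_4 = 24·55224 + 23·5·11515 = 2649601; y_4 = 24·11515 + 5·55224 = 552480.
  From (x_4, y_4) = (2649601, 552480): x_5 = 24·2649601 + 23·5·552480 = 127125624; y_5 = 24·552480 + 5·2649601 = 26507525.
Step 3: Verify x_5² - 23·y_5² = 16160924277389376 - 16160924277389375 = 1 (should be 1). ✓

(x_1, y_1) = (24, 5); (x_5, y_5) = (127125624, 26507525).


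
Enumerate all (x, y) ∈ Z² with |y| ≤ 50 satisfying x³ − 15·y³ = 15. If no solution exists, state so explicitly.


The equation is x³ - 15y³ = 15. For fixed y, x³ = 15·y³ + 15, so a solution requires the RHS to be a perfect cube.
Strategy: iterate y from -50 to 50, compute RHS = 15·y³ + 15, and check whether it is a (positive or negative) perfect cube.
Check small values of y:
  y = 0: RHS = 15 is not a perfect cube.
  y = 1: RHS = 30 is not a perfect cube.
  y = -1: RHS = 0 = (0)³ ⇒ x = 0 works.
  y = 2: RHS = 135 is not a perfect cube.
  y = -2: RHS = -105 is not a perfect cube.
  y = 3: RHS = 420 is not a perfect cube.
  y = -3: RHS = -390 is not a perfect cube.
Continuing the search up to |y| = 50 finds no further solutions beyond those listed.
Collected solutions: (0, -1).

Solutions (with |y| ≤ 50): (0, -1).


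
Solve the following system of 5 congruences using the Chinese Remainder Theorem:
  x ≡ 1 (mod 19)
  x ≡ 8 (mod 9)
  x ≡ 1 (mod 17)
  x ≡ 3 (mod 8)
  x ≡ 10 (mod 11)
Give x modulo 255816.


Product of moduli M = 19 · 9 · 17 · 8 · 11 = 255816.
Merge one congruence at a time:
  Start: x ≡ 1 (mod 19).
  Combine with x ≡ 8 (mod 9); new modulus lcm = 171.
    Write x = 1 + 19·t and substitute into x ≡ 8 (mod 9): 19·t ≡ 8 − 1 = 7 (mod 9).
    Reduce coefficients mod 9: 1·t ≡ 7 (mod 9).
    So t ≡ 7 (mod 9).
    Then x = 1 + 19·7 = 134, valid modulo lcm(19, 9) = 171: x ≡ 134 (mod 171).
  Combine with x ≡ 1 (mod 17); new modulus lcm = 2907.
    Write x = 134 + 171·t and substitute into x ≡ 1 (mod 17): 171·t ≡ 1 − 134 = -133 (mod 17).
    Reduce coefficients mod 17: 1·t ≡ 3 (mod 17).
    So t ≡ 3 (mod 17).
    Then x = 134 + 171·3 = 647, valid modulo lcm(171, 17) = 2907: x ≡ 647 (mod 2907).
  Combine with x ≡ 3 (mod 8); new modulus lcm = 23256.
    Write x = 647 + 2907·t and substitute into x ≡ 3 (mod 8): 2907·t ≡ 3 − 647 = -644 (mod 8).
    Reduce coefficients mod 8: 3·t ≡ 4 (mod 8).
    The inverse of 3 mod 8 is 3 (since 3·3 = 9 = 1·8 + 1), so t ≡ 3·4 = 12 ≡ 4 (mod 8).
    Then x = 647 + 2907·4 = 12275, valid modulo lcm(2907, 8) = 23256: x ≡ 12275 (mod 23256).
  Combine with x ≡ 10 (mod 11); new modulus lcm = 255816.
    Write x = 12275 + 23256·t and substitute into x ≡ 10 (mod 11): 23256·t ≡ 10 − 12275 = -12265 (mod 11).
    Reduce coefficients mod 11: 2·t ≡ 0 (mod 11).
    The inverse of 2 mod 11 is 6 (since 2·6 = 12 = 1·11 + 1), so t ≡ 6·0 = 0 ≡ 0 (mod 11).
    Then x = 12275 + 23256·0 = 12275, valid modulo lcm(23256, 11) = 255816: x ≡ 12275 (mod 255816).
Verify against each original: 12275 mod 19 = 1, 12275 mod 9 = 8, 12275 mod 17 = 1, 12275 mod 8 = 3, 12275 mod 11 = 10.

x ≡ 12275 (mod 255816).


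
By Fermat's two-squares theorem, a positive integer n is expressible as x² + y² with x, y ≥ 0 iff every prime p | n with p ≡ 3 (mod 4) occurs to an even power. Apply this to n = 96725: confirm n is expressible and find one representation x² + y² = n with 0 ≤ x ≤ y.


Step 1: Factor n = 96725 = 5^2 · 53 · 73.
Step 2: Check the mod-4 condition on each prime factor: 5 ≡ 1 (mod 4), exponent 2; 53 ≡ 1 (mod 4), exponent 1; 73 ≡ 1 (mod 4), exponent 1.
All primes ≡ 3 (mod 4) appear to even exponent (or don't appear), so by the two-squares theorem n IS expressible as a sum of two squares.
Step 3: Build a representation. Group n = k² · m with k = 5 and m = 53 · 73 = 3869 (a product of primes ≡ 1 (mod 4)); a representation of m scales to one of n via (k·x)² + (k·y)² = k²(x² + y²). Each prime p ≡ 1 (mod 4) is itself a sum of two squares; find a² by testing p − a² for a perfect square:
  53: 53 − 1² = 52, 53 − 2² = 49 = 7² ⇒ 53 = 2² + 7².
  73: 73 − 1² = 72, 73 − 2² = 69, 73 − 3² = 64 = 8² ⇒ 73 = 3² + 8².
  Combine using the Brahmagupta–Fibonacci identity (a² + b²)(c² + d²) = (ac − bd)² + (ad + bc)² = (ac + bd)² + (ad − bc)²:
  53 · 73 = 3869: from (2² + 7²)(3² + 8²), take (2·3 − 7·8, 2·8 + 7·3) = (6 − 56, 16 + 21) = (-50, 37); dropping signs (only squares matter) gives (50, 37); check 50² + 37² = 2500 + 1369 = 3869 ✓.
  Scale by k = 5: (5·50, 5·37) = (250, 185).
Step 4: Order so x ≤ y and verify: 185² + 250² = 34225 + 62500 = 96725 = n. ✓

n = 96725 = 185² + 250² (one valid representation with x ≤ y).


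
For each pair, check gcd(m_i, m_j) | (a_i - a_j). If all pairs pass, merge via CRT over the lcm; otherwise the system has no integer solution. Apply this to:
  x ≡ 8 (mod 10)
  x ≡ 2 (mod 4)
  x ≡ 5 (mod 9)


Moduli 10, 4, 9 are not pairwise coprime, so CRT works modulo lcm(m_i) when all pairwise compatibility conditions hold.
Pairwise compatibility: gcd(m_i, m_j) must divide a_i - a_j for every pair.
Merge one congruence at a time:
  Start: x ≡ 8 (mod 10).
  Combine with x ≡ 2 (mod 4): gcd(10, 4) = 2; 2 - 8 = -6, which IS divisible by 2, so compatible.
    Write x = 8 + 10·t and substitute into x ≡ 2 (mod 4): 10·t ≡ 2 − 8 = -6 (mod 4).
    Divide the congruence (and modulus) by g = 2: 5·t ≡ -3 (mod 2).
    Reduce coefficients mod 2: 1·t ≡ 1 (mod 2).
    So t ≡ 1 (mod 2).
    Then x = 8 + 10·1 = 18, valid modulo lcm(10, 4) = 20: x ≡ 18 (mod 20).
  Combine with x ≡ 5 (mod 9): gcd(20, 9) = 1; 5 - 18 = -13, which IS divisible by 1, so compatible.
    Write x = 18 + 20·t and substitute into x ≡ 5 (mod 9): 20·t ≡ 5 − 18 = -13 (mod 9).
    Reduce coefficients mod 9: 2·t ≡ 5 (mod 9).
    The inverse of 2 mod 9 is 5 (since 2·5 = 10 = 1·9 + 1), so t ≡ 5·5 = 25 ≡ 7 (mod 9).
    Then x = 18 + 20·7 = 158, valid modulo lcm(20, 9) = 180: x ≡ 158 (mod 180).
Verify: 158 mod 10 = 8, 158 mod 4 = 2, 158 mod 9 = 5.

x ≡ 158 (mod 180).


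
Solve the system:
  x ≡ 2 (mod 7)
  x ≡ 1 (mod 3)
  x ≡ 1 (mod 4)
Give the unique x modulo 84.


Moduli 7, 3, 4 are pairwise coprime; by CRT there is a unique solution modulo M = 7 · 3 · 4 = 84.
Solve pairwise, accumulating the modulus:
  Start with x ≡ 2 (mod 7).
  Combine with x ≡ 1 (mod 3): since gcd(7, 3) = 1, we get a unique residue mod 21.
    Write x = 2 + 7·t and substitute into x ≡ 1 (mod 3): 7·t ≡ 1 − 2 = -1 (mod 3).
    Reduce coefficients mod 3: 1·t ≡ 2 (mod 3).
    So t ≡ 2 (mod 3).
    Then x = 2 + 7·2 = 16, valid modulo lcm(7, 3) = 21: x ≡ 16 (mod 21).
  Combine with x ≡ 1 (mod 4): since gcd(21, 4) = 1, we get a unique residue mod 84.
    Write x = 16 + 21·t and substitute into x ≡ 1 (mod 4): 21·t ≡ 1 − 16 = -15 (mod 4).
    Reduce coefficients mod 4: 1·t ≡ 1 (mod 4).
    So t ≡ 1 (mod 4).
    Then x = 16 + 21·1 = 37, valid modulo lcm(21, 4) = 84: x ≡ 37 (mod 84).
Verify: 37 mod 7 = 2 ✓, 37 mod 3 = 1 ✓, 37 mod 4 = 1 ✓.

x ≡ 37 (mod 84).


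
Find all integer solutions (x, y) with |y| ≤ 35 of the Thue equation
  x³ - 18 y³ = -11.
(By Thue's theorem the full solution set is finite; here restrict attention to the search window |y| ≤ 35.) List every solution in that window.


The equation is x³ - 18y³ = -11. For fixed y, x³ = 18·y³ − 11, so a solution requires the RHS to be a perfect cube.
Strategy: iterate y from -35 to 35, compute RHS = 18·y³ − 11, and check whether it is a (positive or negative) perfect cube.
Check small values of y:
  y = 0: RHS = -11 is not a perfect cube.
  y = 1: RHS = 7 is not a perfect cube.
  y = -1: RHS = -29 is not a perfect cube.
  y = 2: RHS = 133 is not a perfect cube.
  y = -2: RHS = -155 is not a perfect cube.
  y = 3: RHS = 475 is not a perfect cube.
  y = -3: RHS = -497 is not a perfect cube.
Continuing the search up to |y| = 35 finds no solutions either.
No (x, y) in the scanned range satisfies the equation.

No integer solutions with |y| ≤ 35.


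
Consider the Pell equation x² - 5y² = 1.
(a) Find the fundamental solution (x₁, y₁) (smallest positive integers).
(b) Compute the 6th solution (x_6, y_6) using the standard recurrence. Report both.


Step 1: Find the fundamental solution (x₁, y₁) of x² - 5y² = 1.
  Expand √5 as a continued fraction. a₀ = ⌊√5⌋ = 2; iterate m_{k+1} = d_k·a_k − m_k, d_{k+1} = (5 − m_{k+1}²)/d_k, a_{k+1} = ⌊(a₀ + m_{k+1})/d_{k+1}⌋ (starting m₀ = 0, d₀ = 1), with convergents p_k = a_k·p_{k-1} + p_{k-2}, q_k = a_k·q_{k-1} + q_{k-2} (p₋₁ = 1, q₋₁ = 0):
  k = 0: a₀ = 2; p₀/q₀ = 2/1; p₀² − 5·q₀² = 4 − 5 = -1.
  k = 1: m = 2, d = 1, a = ⌊(2 + 2)/1⌋ = 4; p/q = (4·2 + 1)/(4·1 + 0) = 9/4; p² − 5·q² = 81 − 80 = 1.
  The first convergent with p² − 5·q² = 1 gives the fundamental solution (x₁, y₁) = (9, 4).
Step 2: Apply the recurrence (x_{n+1}, y_{n+1}) = (x₁x_n + 5y₁y_n, x₁y_n + y₁x_n) repeatedly.
  From (x_1, y_1) = (9, 4): x_2 = 9·9 + 5·4·4 = 161; y_2 = 9·4 + 4·9 = 72.
  From (x_2, y_2) = (161, 72): x_3 = 9·161 + 5·4·72 = 2889; y_3 = 9·72 + 4·161 = 1292.
  From (x_3, y_3) = (2889, 1292): x_4 = 9·2889 + 5·4·1292 = 51841; y_4 = 9·1292 + 4·2889 = 23184.
  From (x_4, y_4) = (51841, 23184): x_5 = 9·51841 + 5·4·23184 = 930249; y_5 = 9·23184 + 4·51841 = 416020.
  From (x_5, y_5) = (930249, 416020): x_6 = 9·930249 + 5·4·416020 = 16692641; y_6 = 9·416020 + 4·930249 = 7465176.
Step 3: Verify x_6² - 5·y_6² = 278644263554881 - 278644263554880 = 1 (should be 1). ✓

(x_1, y_1) = (9, 4); (x_6, y_6) = (16692641, 7465176).


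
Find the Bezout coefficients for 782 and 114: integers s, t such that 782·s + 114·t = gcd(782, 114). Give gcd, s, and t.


Euclidean algorithm on (782, 114) — divide until remainder is 0:
  782 = 6 · 114 + 98
  114 = 1 · 98 + 16
  98 = 6 · 16 + 2
  16 = 8 · 2 + 0
gcd(782, 114) = 2.
Track Bezout coefficients alongside the remainders: start with r₀ = 782 = a·1 + b·0 (s = 1, t = 0) and r₁ = 114 = a·0 + b·1 (s = 0, t = 1); each new remainder r_{k+1} = r_{k-1} − q_k·r_k inherits s_{k+1} = s_{k-1} − q_k·s_k, t_{k+1} = t_{k-1} − q_k·t_k, so r_k = a·s_k + b·t_k at every step:
  q = 6: r = 98, s = 1 − 6·0 = 1, t = 0 − 6·1 = -6  (check: 782·1 + 114·(-6) = 98)
  q = 1: r = 16, s = 0 − 1·1 = -1, t = 1 − 1·(-6) = 7  (check: 782·(-1) + 114·7 = 16)
  q = 6: r = 2, s = 1 − 6·(-1) = 7, t = -6 − 6·7 = -48  (check: 782·7 + 114·(-48) = 2)
The row with r = 2 (the gcd) gives the Bezout coefficients s = 7, t = -48.
Result: 782 · (7) + 114 · (-48) = 2.

gcd(782, 114) = 2; s = 7, t = -48 (check: 782·7 + 114·(-48) = 2).


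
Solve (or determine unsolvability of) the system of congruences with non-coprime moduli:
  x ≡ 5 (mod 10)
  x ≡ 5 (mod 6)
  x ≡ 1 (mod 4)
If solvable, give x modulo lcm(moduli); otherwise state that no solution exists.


Moduli 10, 6, 4 are not pairwise coprime, so CRT works modulo lcm(m_i) when all pairwise compatibility conditions hold.
Pairwise compatibility: gcd(m_i, m_j) must divide a_i - a_j for every pair.
Merge one congruence at a time:
  Start: x ≡ 5 (mod 10).
  Combine with x ≡ 5 (mod 6): gcd(10, 6) = 2; 5 - 5 = 0, which IS divisible by 2, so compatible.
    Write x = 5 + 10·t and substitute into x ≡ 5 (mod 6): 10·t ≡ 5 − 5 = 0 (mod 6).
    Divide the congruence (and modulus) by g = 2: 5·t ≡ 0 (mod 3).
    Reduce coefficients mod 3: 2·t ≡ 0 (mod 3).
    The inverse of 2 mod 3 is 2 (since 2·2 = 4 = 1·3 + 1), so t ≡ 2·0 = 0 ≡ 0 (mod 3).
    Then x = 5 + 10·0 = 5, valid modulo lcm(10, 6) = 30: x ≡ 5 (mod 30).
  Combine with x ≡ 1 (mod 4): gcd(30, 4) = 2; 1 - 5 = -4, which IS divisible by 2, so compatible.
    Write x = 5 + 30·t and substitute into x ≡ 1 (mod 4): 30·t ≡ 1 − 5 = -4 (mod 4).
    Divide the congruence (and modulus) by g = 2: 15·t ≡ -2 (mod 2).
    Reduce coefficients mod 2: 1·t ≡ 0 (mod 2).
    So t ≡ 0 (mod 2).
    Then x = 5 + 30·0 = 5, valid modulo lcm(30, 4) = 60: x ≡ 5 (mod 60).
Verify: 5 mod 10 = 5, 5 mod 6 = 5, 5 mod 4 = 1.

x ≡ 5 (mod 60).


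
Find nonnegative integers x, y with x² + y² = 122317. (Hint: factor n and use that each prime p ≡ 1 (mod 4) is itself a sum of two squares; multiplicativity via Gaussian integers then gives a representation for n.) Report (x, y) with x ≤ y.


Step 1: Factor n = 122317 = 13 · 97^2.
Step 2: Check the mod-4 condition on each prime factor: 13 ≡ 1 (mod 4), exponent 1; 97 ≡ 1 (mod 4), exponent 2.
All primes ≡ 3 (mod 4) appear to even exponent (or don't appear), so by the two-squares theorem n IS expressible as a sum of two squares.
Step 3: Build a representation. Here n = 13 · 97 · 97 is a product of primes ≡ 1 (mod 4). Each prime p ≡ 1 (mod 4) is itself a sum of two squares; find a² by testing p − a² for a perfect square:
  13: 13 − 1² = 12, 13 − 2² = 9 = 3² ⇒ 13 = 2² + 3².
  97: 97 − 1² = 96, 97 − 2² = 93, 97 − 3² = 88, 97 − 4² = 81 = 9² ⇒ 97 = 4² + 9².
  Combine using the Brahmagupta–Fibonacci identity (a² + b²)(c² + d²) = (ac − bd)² + (ad + bc)² = (ac + bd)² + (ad − bc)²:
  13 · 97 = 1261: from (2² + 3²)(4² + 9²), take (2·4 − 3·9, 2·9 + 3·4) = (8 − 27, 18 + 12) = (-19, 30); dropping signs (only squares matter) gives (19, 30); check 19² + 30² = 361 + 900 = 1261 ✓.
  1261 · 97 = 122317: from (19² + 30²)(4² + 9²), take (19·4 − 30·9, 19·9 + 30·4) = (76 − 270, 171 + 120) = (-194, 291); dropping signs (only squares matter) gives (194, 291); check 194² + 291² = 37636 + 84681 = 122317 ✓.
Step 4: Order so x ≤ y and verify: 194² + 291² = 37636 + 84681 = 122317 = n. ✓

n = 122317 = 194² + 291² (one valid representation with x ≤ y).


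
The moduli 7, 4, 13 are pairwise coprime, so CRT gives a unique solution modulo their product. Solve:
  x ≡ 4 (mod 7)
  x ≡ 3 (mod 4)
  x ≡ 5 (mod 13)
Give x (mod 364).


Moduli 7, 4, 13 are pairwise coprime; by CRT there is a unique solution modulo M = 7 · 4 · 13 = 364.
Solve pairwise, accumulating the modulus:
  Start with x ≡ 4 (mod 7).
  Combine with x ≡ 3 (mod 4): since gcd(7, 4) = 1, we get a unique residue mod 28.
    Write x = 4 + 7·t and substitute into x ≡ 3 (mod 4): 7·t ≡ 3 − 4 = -1 (mod 4).
    Reduce coefficients mod 4: 3·t ≡ 3 (mod 4).
    The inverse of 3 mod 4 is 3 (since 3·3 = 9 = 2·4 + 1), so t ≡ 3·3 = 9 ≡ 1 (mod 4).
    Then x = 4 + 7·1 = 11, valid modulo lcm(7, 4) = 28: x ≡ 11 (mod 28).
  Combine with x ≡ 5 (mod 13): since gcd(28, 13) = 1, we get a unique residue mod 364.
    Write x = 11 + 28·t and substitute into x ≡ 5 (mod 13): 28·t ≡ 5 − 11 = -6 (mod 13).
    Reduce coefficients mod 13: 2·t ≡ 7 (mod 13).
    The inverse of 2 mod 13 is 7 (since 2·7 = 14 = 1·13 + 1), so t ≡ 7·7 = 49 ≡ 10 (mod 13).
    Then x = 11 + 28·10 = 291, valid modulo lcm(28, 13) = 364: x ≡ 291 (mod 364).
Verify: 291 mod 7 = 4 ✓, 291 mod 4 = 3 ✓, 291 mod 13 = 5 ✓.

x ≡ 291 (mod 364).


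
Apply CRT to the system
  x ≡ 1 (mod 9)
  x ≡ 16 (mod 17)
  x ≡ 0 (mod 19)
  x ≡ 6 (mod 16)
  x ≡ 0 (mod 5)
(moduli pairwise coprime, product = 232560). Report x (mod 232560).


Product of moduli M = 9 · 17 · 19 · 16 · 5 = 232560.
Merge one congruence at a time:
  Start: x ≡ 1 (mod 9).
  Combine with x ≡ 16 (mod 17); new modulus lcm = 153.
    Write x = 1 + 9·t and substitute into x ≡ 16 (mod 17): 9·t ≡ 16 − 1 = 15 (mod 17).
    The inverse of 9 mod 17 is 2 (since 9·2 = 18 = 1·17 + 1), so t ≡ 2·15 = 30 ≡ 13 (mod 17).
    Then x = 1 + 9·13 = 118, valid modulo lcm(9, 17) = 153: x ≡ 118 (mod 153).
  Combine with x ≡ 0 (mod 19); new modulus lcm = 2907.
    Write x = 118 + 153·t and substitute into x ≡ 0 (mod 19): 153·t ≡ 0 − 118 = -118 (mod 19).
    Reduce coefficients mod 19: 1·t ≡ 15 (mod 19).
    So t ≡ 15 (mod 19).
    Then x = 118 + 153·15 = 2413, valid modulo lcm(153, 19) = 2907: x ≡ 2413 (mod 2907).
  Combine with x ≡ 6 (mod 16); new modulus lcm = 46512.
    Write x = 2413 + 2907·t and substitute into x ≡ 6 (mod 16): 2907·t ≡ 6 − 2413 = -2407 (mod 16).
    Reduce coefficients mod 16: 11·t ≡ 9 (mod 16).
    The inverse of 11 mod 16 is 3 (since 11·3 = 33 = 2·16 + 1), so t ≡ 3·9 = 27 ≡ 11 (mod 16).
    Then x = 2413 + 2907·11 = 34390, valid modulo lcm(2907, 16) = 46512: x ≡ 34390 (mod 46512).
  Combine with x ≡ 0 (mod 5); new modulus lcm = 232560.
    Write x = 34390 + 46512·t and substitute into x ≡ 0 (mod 5): 46512·t ≡ 0 − 34390 = -34390 (mod 5).
    Reduce coefficients mod 5: 2·t ≡ 0 (mod 5).
    The inverse of 2 mod 5 is 3 (since 2·3 = 6 = 1·5 + 1), so t ≡ 3·0 = 0 ≡ 0 (mod 5).
    Then x = 34390 + 46512·0 = 34390, valid modulo lcm(46512, 5) = 232560: x ≡ 34390 (mod 232560).
Verify against each original: 34390 mod 9 = 1, 34390 mod 17 = 16, 34390 mod 19 = 0, 34390 mod 16 = 6, 34390 mod 5 = 0.

x ≡ 34390 (mod 232560).


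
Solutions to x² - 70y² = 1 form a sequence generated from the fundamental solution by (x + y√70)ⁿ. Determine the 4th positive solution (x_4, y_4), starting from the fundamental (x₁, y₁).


Step 1: Find the fundamental solution (x₁, y₁) of x² - 70y² = 1.
  Expand √70 as a continued fraction. a₀ = ⌊√70⌋ = 8; iterate m_{k+1} = d_k·a_k − m_k, d_{k+1} = (70 − m_{k+1}²)/d_k, a_{k+1} = ⌊(a₀ + m_{k+1})/d_{k+1}⌋ (starting m₀ = 0, d₀ = 1), with convergents p_k = a_k·p_{k-1} + p_{k-2}, q_k = a_k·q_{k-1} + q_{k-2} (p₋₁ = 1, q₋₁ = 0):
  k = 0: a₀ = 8; p₀/q₀ = 8/1; p₀² − 70·q₀² = 64 − 70 = -6.
  k = 1: m = 8, d = 6, a = ⌊(8 + 8)/6⌋ = 2; p/q = (2·8 + 1)/(2·1 + 0) = 17/2; p² − 70·q² = 289 − 280 = 9.
  k = 2: m = 4, d = 9, a = ⌊(8 + 4)/9⌋ = 1; p/q = (1·17 + 8)/(1·2 + 1) = 25/3; p² − 70·q² = 625 − 630 = -5.
  k = 3: m = 5, d = 5, a = ⌊(8 + 5)/5⌋ = 2; p/q = (2·25 + 17)/(2·3 + 2) = 67/8; p² − 70·q² = 4489 − 4480 = 9.
  k = 4: m = 5, d = 9, a = ⌊(8 + 5)/9⌋ = 1; p/q = (1·67 + 25)/(1·8 + 3) = 92/11; p² − 70·q² = 8464 − 8470 = -6.
  k = 5: m = 4, d = 6, a = ⌊(8 + 4)/6⌋ = 2; p/q = (2·92 + 67)/(2·11 + 8) = 251/30; p² − 70·q² = 63001 − 63000 = 1.
  The first convergent with p² − 70·q² = 1 gives the fundamental solution (x₁, y₁) = (251, 30).
Step 2: Apply the recurrence (x_{n+1}, y_{n+1}) = (x₁x_n + 70y₁y_n, x₁y_n + y₁x_n) repeatedly.
  From (x_1, y_1) = (251, 30): x_2 = 251·251 + 70·30·30 = 126001; y_2 = 251·30 + 30·251 = 15060.
  From (x_2, y_2) = (126001, 15060): x_3 = 251·126001 + 70·30·15060 = 63252251; y_3 = 251·15060 + 30·126001 = 7560090.
  From (x_3, y_3) = (63252251, 7560090): x_4 = 251·63252251 + 70·30·7560090 = 31752504001; y_4 = 251·7560090 + 30·63252251 = 3795150120.
Step 3: Verify x_4² - 70·y_4² = 1008221510333521008001 - 1008221510333521008000 = 1 (should be 1). ✓

(x_1, y_1) = (251, 30); (x_4, y_4) = (31752504001, 3795150120).


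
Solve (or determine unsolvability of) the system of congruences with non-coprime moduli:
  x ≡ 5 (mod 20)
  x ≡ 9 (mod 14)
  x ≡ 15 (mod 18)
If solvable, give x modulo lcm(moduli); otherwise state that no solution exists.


Moduli 20, 14, 18 are not pairwise coprime, so CRT works modulo lcm(m_i) when all pairwise compatibility conditions hold.
Pairwise compatibility: gcd(m_i, m_j) must divide a_i - a_j for every pair.
Merge one congruence at a time:
  Start: x ≡ 5 (mod 20).
  Combine with x ≡ 9 (mod 14): gcd(20, 14) = 2; 9 - 5 = 4, which IS divisible by 2, so compatible.
    Write x = 5 + 20·t and substitute into x ≡ 9 (mod 14): 20·t ≡ 9 − 5 = 4 (mod 14).
    Divide the congruence (and modulus) by g = 2: 10·t ≡ 2 (mod 7).
    Reduce coefficients mod 7: 3·t ≡ 2 (mod 7).
    The inverse of 3 mod 7 is 5 (since 3·5 = 15 = 2·7 + 1), so t ≡ 5·2 = 10 ≡ 3 (mod 7).
    Then x = 5 + 20·3 = 65, valid modulo lcm(20, 14) = 140: x ≡ 65 (mod 140).
  Combine with x ≡ 15 (mod 18): gcd(140, 18) = 2; 15 - 65 = -50, which IS divisible by 2, so compatible.
    Write x = 65 + 140·t and substitute into x ≡ 15 (mod 18): 140·t ≡ 15 − 65 = -50 (mod 18).
    Divide the congruence (and modulus) by g = 2: 70·t ≡ -25 (mod 9).
    Reduce coefficients mod 9: 7·t ≡ 2 (mod 9).
    The inverse of 7 mod 9 is 4 (since 7·4 = 28 = 3·9 + 1), so t ≡ 4·2 = 8 ≡ 8 (mod 9).
    Then x = 65 + 140·8 = 1185, valid modulo lcm(140, 18) = 1260: x ≡ 1185 (mod 1260).
Verify: 1185 mod 20 = 5, 1185 mod 14 = 9, 1185 mod 18 = 15.

x ≡ 1185 (mod 1260).


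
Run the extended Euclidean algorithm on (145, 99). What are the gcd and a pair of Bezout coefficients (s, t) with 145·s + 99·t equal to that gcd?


Euclidean algorithm on (145, 99) — divide until remainder is 0:
  145 = 1 · 99 + 46
  99 = 2 · 46 + 7
  46 = 6 · 7 + 4
  7 = 1 · 4 + 3
  4 = 1 · 3 + 1
  3 = 3 · 1 + 0
gcd(145, 99) = 1.
Track Bezout coefficients alongside the remainders: start with r₀ = 145 = a·1 + b·0 (s = 1, t = 0) and r₁ = 99 = a·0 + b·1 (s = 0, t = 1); each new remainder r_{k+1} = r_{k-1} − q_k·r_k inherits s_{k+1} = s_{k-1} − q_k·s_k, t_{k+1} = t_{k-1} − q_k·t_k, so r_k = a·s_k + b·t_k at every step:
  q = 1: r = 46, s = 1 − 1·0 = 1, t = 0 − 1·1 = -1  (check: 145·1 + 99·(-1) = 46)
  q = 2: r = 7, s = 0 − 2·1 = -2, t = 1 − 2·(-1) = 3  (check: 145·(-2) + 99·3 = 7)
  q = 6: r = 4, s = 1 − 6·(-2) = 13, t = -1 − 6·3 = -19  (check: 145·13 + 99·(-19) = 4)
  q = 1: r = 3, s = -2 − 1·13 = -15, t = 3 − 1·(-19) = 22  (check: 145·(-15) + 99·22 = 3)
  q = 1: r = 1, s = 13 − 1·(-15) = 28, t = -19 − 1·22 = -41  (check: 145·28 + 99·(-41) = 1)
The row with r = 1 (the gcd) gives the Bezout coefficients s = 28, t = -41.
Result: 145 · (28) + 99 · (-41) = 1.

gcd(145, 99) = 1; s = 28, t = -41 (check: 145·28 + 99·(-41) = 1).


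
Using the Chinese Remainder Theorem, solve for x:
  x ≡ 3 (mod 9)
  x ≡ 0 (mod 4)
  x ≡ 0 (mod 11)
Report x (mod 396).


Moduli 9, 4, 11 are pairwise coprime; by CRT there is a unique solution modulo M = 9 · 4 · 11 = 396.
Solve pairwise, accumulating the modulus:
  Start with x ≡ 3 (mod 9).
  Combine with x ≡ 0 (mod 4): since gcd(9, 4) = 1, we get a unique residue mod 36.
    Write x = 3 + 9·t and substitute into x ≡ 0 (mod 4): 9·t ≡ 0 − 3 = -3 (mod 4).
    Reduce coefficients mod 4: 1·t ≡ 1 (mod 4).
    So t ≡ 1 (mod 4).
    Then x = 3 + 9·1 = 12, valid modulo lcm(9, 4) = 36: x ≡ 12 (mod 36).
  Combine with x ≡ 0 (mod 11): since gcd(36, 11) = 1, we get a unique residue mod 396.
    Write x = 12 + 36·t and substitute into x ≡ 0 (mod 11): 36·t ≡ 0 − 12 = -12 (mod 11).
    Reduce coefficients mod 11: 3·t ≡ 10 (mod 11).
    The inverse of 3 mod 11 is 4 (since 3·4 = 12 = 1·11 + 1), so t ≡ 4·10 = 40 ≡ 7 (mod 11).
    Then x = 12 + 36·7 = 264, valid modulo lcm(36, 11) = 396: x ≡ 264 (mod 396).
Verify: 264 mod 9 = 3 ✓, 264 mod 4 = 0 ✓, 264 mod 11 = 0 ✓.

x ≡ 264 (mod 396).


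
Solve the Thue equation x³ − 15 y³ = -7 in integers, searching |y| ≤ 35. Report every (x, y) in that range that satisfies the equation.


The equation is x³ - 15y³ = -7. For fixed y, x³ = 15·y³ − 7, so a solution requires the RHS to be a perfect cube.
Strategy: iterate y from -35 to 35, compute RHS = 15·y³ − 7, and check whether it is a (positive or negative) perfect cube.
Check small values of y:
  y = 0: RHS = -7 is not a perfect cube.
  y = 1: RHS = 8 = (2)³ ⇒ x = 2 works.
  y = -1: RHS = -22 is not a perfect cube.
  y = 2: RHS = 113 is not a perfect cube.
  y = -2: RHS = -127 is not a perfect cube.
  y = 3: RHS = 398 is not a perfect cube.
  y = -3: RHS = -412 is not a perfect cube.
Continuing the search up to |y| = 35 finds no further solutions beyond those listed.
Collected solutions: (2, 1).

Solutions (with |y| ≤ 35): (2, 1).


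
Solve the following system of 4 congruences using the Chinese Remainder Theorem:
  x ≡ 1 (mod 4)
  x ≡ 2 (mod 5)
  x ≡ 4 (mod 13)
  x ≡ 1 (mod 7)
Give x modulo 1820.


Product of moduli M = 4 · 5 · 13 · 7 = 1820.
Merge one congruence at a time:
  Start: x ≡ 1 (mod 4).
  Combine with x ≡ 2 (mod 5); new modulus lcm = 20.
    Write x = 1 + 4·t and substitute into x ≡ 2 (mod 5): 4·t ≡ 2 − 1 = 1 (mod 5).
    The inverse of 4 mod 5 is 4 (since 4·4 = 16 = 3·5 + 1), so t ≡ 4·1 = 4 ≡ 4 (mod 5).
    Then x = 1 + 4·4 = 17, valid modulo lcm(4, 5) = 20: x ≡ 17 (mod 20).
  Combine with x ≡ 4 (mod 13); new modulus lcm = 260.
    Write x = 17 + 20·t and substitute into x ≡ 4 (mod 13): 20·t ≡ 4 − 17 = -13 (mod 13).
    Reduce coefficients mod 13: 7·t ≡ 0 (mod 13).
    The inverse of 7 mod 13 is 2 (since 7·2 = 14 = 1·13 + 1), so t ≡ 2·0 = 0 ≡ 0 (mod 13).
    Then x = 17 + 20·0 = 17, valid modulo lcm(20, 13) = 260: x ≡ 17 (mod 260).
  Combine with x ≡ 1 (mod 7); new modulus lcm = 1820.
    Write x = 17 + 260·t and substitute into x ≡ 1 (mod 7): 260·t ≡ 1 − 17 = -16 (mod 7).
    Reduce coefficients mod 7: 1·t ≡ 5 (mod 7).
    So t ≡ 5 (mod 7).
    Then x = 17 + 260·5 = 1317, valid modulo lcm(260, 7) = 1820: x ≡ 1317 (mod 1820).
Verify against each original: 1317 mod 4 = 1, 1317 mod 5 = 2, 1317 mod 13 = 4, 1317 mod 7 = 1.

x ≡ 1317 (mod 1820).


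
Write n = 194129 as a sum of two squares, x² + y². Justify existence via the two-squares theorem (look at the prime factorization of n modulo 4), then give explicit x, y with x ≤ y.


Step 1: Factor n = 194129 = 13 · 109 · 137.
Step 2: Check the mod-4 condition on each prime factor: 13 ≡ 1 (mod 4), exponent 1; 109 ≡ 1 (mod 4), exponent 1; 137 ≡ 1 (mod 4), exponent 1.
All primes ≡ 3 (mod 4) appear to even exponent (or don't appear), so by the two-squares theorem n IS expressible as a sum of two squares.
Step 3: Build a representation. Here n = 13 · 109 · 137 is a product of primes ≡ 1 (mod 4). Each prime p ≡ 1 (mod 4) is itself a sum of two squares; find a² by testing p − a² for a perfect square:
  13: 13 − 1² = 12, 13 − 2² = 9 = 3² ⇒ 13 = 2² + 3².
  109: 109 − 1² = 108, 109 − 2² = 105, 109 − 3² = 100 = 10² ⇒ 109 = 3² + 10².
  137: 137 − 1² = 136, 137 − 2² = 133, 137 − 3² = 128, 137 − 4² = 121 = 11² ⇒ 137 = 4² + 11².
  Combine using the Brahmagupta–Fibonacci identity (a² + b²)(c² + d²) = (ac − bd)² + (ad + bc)² = (ac + bd)² + (ad − bc)²:
  13 · 109 = 1417: from (2² + 3²)(3² + 10²), take (2·3 − 3·10, 2·10 + 3·3) = (6 − 30, 20 + 9) = (-24, 29); dropping signs (only squares matter) gives (24, 29); check 24² + 29² = 576 + 841 = 1417 ✓.
  1417 · 137 = 194129: from (24² + 29²)(4² + 11²), take (24·4 − 29·11, 24·11 + 29·4) = (96 − 319, 264 + 116) = (-223, 380); dropping signs (only squares matter) gives (223, 380); check 223² + 380² = 49729 + 144400 = 194129 ✓.
Step 4: Order so x ≤ y and verify: 223² + 380² = 49729 + 144400 = 194129 = n. ✓

n = 194129 = 223² + 380² (one valid representation with x ≤ y).


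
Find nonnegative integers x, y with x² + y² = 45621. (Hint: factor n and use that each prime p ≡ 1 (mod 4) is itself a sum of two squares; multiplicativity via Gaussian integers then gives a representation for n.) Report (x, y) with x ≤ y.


Step 1: Factor n = 45621 = 3^2 · 37 · 137.
Step 2: Check the mod-4 condition on each prime factor: 3 ≡ 3 (mod 4), exponent 2 (must be even); 37 ≡ 1 (mod 4), exponent 1; 137 ≡ 1 (mod 4), exponent 1.
All primes ≡ 3 (mod 4) appear to even exponent (or don't appear), so by the two-squares theorem n IS expressible as a sum of two squares.
Step 3: Build a representation. Group n = k² · m with k = 3 and m = 37 · 137 = 5069 (a product of primes ≡ 1 (mod 4)); a representation of m scales to one of n via (k·x)² + (k·y)² = k²(x² + y²). Each prime p ≡ 1 (mod 4) is itself a sum of two squares; find a² by testing p − a² for a perfect square:
  37: 37 − 1² = 36 = 6² ⇒ 37 = 1² + 6².
  137: 137 − 1² = 136, 137 − 2² = 133, 137 − 3² = 128, 137 − 4² = 121 = 11² ⇒ 137 = 4² + 11².
  Combine using the Brahmagupta–Fibonacci identity (a² + b²)(c² + d²) = (ac − bd)² + (ad + bc)² = (ac + bd)² + (ad − bc)²:
  37 · 137 = 5069: from (1² + 6²)(4² + 11²), take (1·4 − 6·11, 1·11 + 6·4) = (4 − 66, 11 + 24) = (-62, 35); dropping signs (only squares matter) gives (62, 35); check 62² + 35² = 3844 + 1225 = 5069 ✓.
  Scale by k = 3: (3·62, 3·35) = (186, 105).
Step 4: Order so x ≤ y and verify: 105² + 186² = 11025 + 34596 = 45621 = n. ✓

n = 45621 = 105² + 186² (one valid representation with x ≤ y).


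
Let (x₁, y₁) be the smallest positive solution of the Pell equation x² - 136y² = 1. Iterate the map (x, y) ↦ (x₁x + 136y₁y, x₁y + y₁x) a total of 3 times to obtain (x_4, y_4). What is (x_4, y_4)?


Step 1: Find the fundamental solution (x₁, y₁) of x² - 136y² = 1.
  Expand √136 as a continued fraction. a₀ = ⌊√136⌋ = 11; iterate m_{k+1} = d_k·a_k − m_k, d_{k+1} = (136 − m_{k+1}²)/d_k, a_{k+1} = ⌊(a₀ + m_{k+1})/d_{k+1}⌋ (starting m₀ = 0, d₀ = 1), with convergents p_k = a_k·p_{k-1} + p_{k-2}, q_k = a_k·q_{k-1} + q_{k-2} (p₋₁ = 1, q₋₁ = 0):
  k = 0: a₀ = 11; p₀/q₀ = 11/1; p₀² − 136·q₀² = 121 − 136 = -15.
  k = 1: m = 11, d = 15, a = ⌊(11 + 11)/15⌋ = 1; p/q = (1·11 + 1)/(1·1 + 0) = 12/1; p² − 136·q² = 144 − 136 = 8.
  k = 2: m = 4, d = 8, a = ⌊(11 + 4)/8⌋ = 1; p/q = (1·12 + 11)/(1·1 + 1) = 23/2; p² − 136·q² = 529 − 544 = -15.
  k = 3: m = 4, d = 15, a = ⌊(11 + 4)/15⌋ = 1; p/q = (1·23 + 12)/(1·2 + 1) = 35/3; p² − 136·q² = 1225 − 1224 = 1.
  The first convergent with p² − 136·q² = 1 gives the fundamental solution (x₁, y₁) = (35, 3).
Step 2: Apply the recurrence (x_{n+1}, y_{n+1}) = (x₁x_n + 136y₁y_n, x₁y_n + y₁x_n) repeatedly.
  From (x_1, y_1) = (35, 3): x_2 = 35·35 + 136·3·3 = 2449; y_2 = 35·3 + 3·35 = 210.
  From (x_2, y_2) = (2449, 210): x_3 = 35·2449 + 136·3·210 = 171395; y_3 = 35·210 + 3·2449 = 14697.
  From (x_3, y_3) = (171395, 14697): x_4 = 35·171395 + 136·3·14697 = 11995201; y_4 = 35·14697 + 3·171395 = 1028580.
Step 3: Verify x_4² - 136·y_4² = 143884847030401 - 143884847030400 = 1 (should be 1). ✓

(x_1, y_1) = (35, 3); (x_4, y_4) = (11995201, 1028580).
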